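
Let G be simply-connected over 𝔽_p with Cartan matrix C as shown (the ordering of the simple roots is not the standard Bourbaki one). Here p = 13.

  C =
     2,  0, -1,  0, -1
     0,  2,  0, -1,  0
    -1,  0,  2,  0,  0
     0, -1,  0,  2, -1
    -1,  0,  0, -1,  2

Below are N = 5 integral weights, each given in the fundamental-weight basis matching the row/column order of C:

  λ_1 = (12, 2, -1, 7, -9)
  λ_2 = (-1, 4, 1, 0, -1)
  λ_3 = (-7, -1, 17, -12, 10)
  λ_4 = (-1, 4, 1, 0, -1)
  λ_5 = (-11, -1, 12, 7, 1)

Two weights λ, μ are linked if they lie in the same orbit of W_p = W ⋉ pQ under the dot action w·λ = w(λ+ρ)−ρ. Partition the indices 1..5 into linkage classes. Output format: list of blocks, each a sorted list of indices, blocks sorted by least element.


Dynkin diagram of C (from the 8 off-diagonal −1 entries): A_5.

Folding the 5 weights λ_j+ρ into Ā_13 (reps in the given 5-coord order):

  λ_1 → (2, 0, 3, 0, 8);  λ_2 → (0, 5, 2, 1, 0);  λ_3 → (0, 5, 2, 1, 0);  λ_4 → (0, 5, 2, 1, 0);  λ_5 → (2, 0, 3, 0, 8)

The 5 indices split into 2 linkage classes (same alcove rep ⇔ same W_13-dot-orbit):

[[1, 5], [2, 3, 4]]


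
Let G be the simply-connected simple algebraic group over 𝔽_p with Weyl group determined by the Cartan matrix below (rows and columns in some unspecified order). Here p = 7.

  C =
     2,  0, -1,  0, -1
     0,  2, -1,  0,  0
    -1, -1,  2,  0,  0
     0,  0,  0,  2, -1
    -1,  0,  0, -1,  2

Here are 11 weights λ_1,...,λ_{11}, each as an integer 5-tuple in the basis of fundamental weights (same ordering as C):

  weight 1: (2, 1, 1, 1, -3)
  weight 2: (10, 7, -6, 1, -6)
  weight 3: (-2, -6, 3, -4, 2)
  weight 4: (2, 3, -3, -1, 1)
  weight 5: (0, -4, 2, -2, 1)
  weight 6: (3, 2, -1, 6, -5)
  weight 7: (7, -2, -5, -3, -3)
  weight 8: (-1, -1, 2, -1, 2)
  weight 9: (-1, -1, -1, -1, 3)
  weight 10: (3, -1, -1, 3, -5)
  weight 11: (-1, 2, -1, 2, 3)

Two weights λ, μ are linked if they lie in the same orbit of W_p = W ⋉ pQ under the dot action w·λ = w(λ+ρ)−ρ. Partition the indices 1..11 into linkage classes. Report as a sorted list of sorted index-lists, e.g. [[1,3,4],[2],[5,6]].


Dynkin diagram of C (from the 8 off-diagonal −1 entries): A_5.

Ā_7 reps of the 11 weights (A_5, coords as presented):

  1: (1, 2, 2, 0, 2);  2: (1, 3, 0, 1, 1);  3: (1, 3, 0, 1, 1);  4: (1, 2, 2, 0, 2);  5: (1, 3, 0, 1, 1);  6: (0, 0, 0, 0, 4);  7: (1, 3, 0, 1, 1);  8: (0, 0, 3, 0, 3);  9: (0, 0, 0, 0, 4);  10: (0, 0, 0, 0, 4);  11: (0, 0, 0, 0, 4)

Linkage partition of the 11 weights (4 classes, p=7):

[[1, 4], [2, 3, 5, 7], [6, 9, 10, 11], [8]]


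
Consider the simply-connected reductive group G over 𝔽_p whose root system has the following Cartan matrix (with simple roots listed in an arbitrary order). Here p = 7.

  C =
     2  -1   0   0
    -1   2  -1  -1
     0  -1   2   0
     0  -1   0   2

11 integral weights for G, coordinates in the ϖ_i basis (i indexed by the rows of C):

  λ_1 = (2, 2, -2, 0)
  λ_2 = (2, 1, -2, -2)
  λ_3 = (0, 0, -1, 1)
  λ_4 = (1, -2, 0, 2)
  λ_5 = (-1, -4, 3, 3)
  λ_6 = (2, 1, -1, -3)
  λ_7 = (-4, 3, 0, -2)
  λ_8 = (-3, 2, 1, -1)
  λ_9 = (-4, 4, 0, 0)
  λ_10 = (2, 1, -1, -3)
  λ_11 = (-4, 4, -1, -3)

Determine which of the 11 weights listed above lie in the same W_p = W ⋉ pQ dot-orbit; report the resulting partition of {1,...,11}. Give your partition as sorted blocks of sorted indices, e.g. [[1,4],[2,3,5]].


Cartan matrix: type D_4 (|W|=192); un-permuting the 4 rows.

Folding the 11 weights λ_j+ρ into Ā_7 (reps in the given 4-coord order):

  λ_1+ρ ↦ (3, 0, 1, 1);  λ_2+ρ ↦ (3, 0, 1, 1);  λ_3+ρ ↦ (1, 1, 0, 2);  λ_4+ρ ↦ (1, 1, 0, 2);  λ_5+ρ ↦ (3, 0, 1, 1);  λ_6+ρ ↦ (3, 0, 0, 2);  λ_7+ρ ↦ (3, 0, 1, 1);  λ_8+ρ ↦ (2, 1, 2, 0);  λ_9+ρ ↦ (3, 0, 1, 1);  λ_10+ρ ↦ (3, 0, 0, 2);  λ_11+ρ ↦ (3, 0, 0, 2)

The 11 indices split into 4 linkage classes (same alcove rep ⇔ same W_7-dot-orbit):

[[1, 2, 5, 7, 9], [3, 4], [6, 10, 11], [8]]


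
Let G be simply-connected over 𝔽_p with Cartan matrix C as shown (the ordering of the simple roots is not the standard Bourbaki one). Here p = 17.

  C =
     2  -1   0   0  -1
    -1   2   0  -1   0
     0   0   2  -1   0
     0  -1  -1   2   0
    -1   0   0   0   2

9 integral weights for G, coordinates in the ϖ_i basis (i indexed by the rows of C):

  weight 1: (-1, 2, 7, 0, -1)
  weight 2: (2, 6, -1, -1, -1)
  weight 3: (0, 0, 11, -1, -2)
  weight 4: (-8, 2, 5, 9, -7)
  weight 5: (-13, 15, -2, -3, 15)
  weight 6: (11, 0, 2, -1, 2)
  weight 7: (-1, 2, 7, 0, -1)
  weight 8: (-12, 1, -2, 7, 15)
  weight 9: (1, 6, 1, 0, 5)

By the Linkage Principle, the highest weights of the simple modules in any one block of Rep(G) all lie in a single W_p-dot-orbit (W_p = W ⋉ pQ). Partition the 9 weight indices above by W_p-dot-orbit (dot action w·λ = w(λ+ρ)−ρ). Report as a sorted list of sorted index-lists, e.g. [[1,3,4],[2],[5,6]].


C ↔ A_5 under row/col permutation; |W(A_5)| = 720.

W_17-reps of the 9 weights in Ā_17 (same 5-coord order as C):

  1: (0, 3, 8, 1, 0);  2: (3, 7, 0, 0, 0);  3: (0, 1, 12, 0, 1);  4: (4, 6, 4, 0, 1);  5: (12, 1, 1, 0, 1);  6: (12, 1, 1, 0, 1);  7: (0, 3, 8, 1, 0);  8: (2, 7, 1, 1, 5);  9: (2, 7, 1, 1, 5)

Grouping the 9 weights by Ā_17-representative: 6 linkage classes.

[[1, 7], [2], [3], [4], [5, 6], [8, 9]]


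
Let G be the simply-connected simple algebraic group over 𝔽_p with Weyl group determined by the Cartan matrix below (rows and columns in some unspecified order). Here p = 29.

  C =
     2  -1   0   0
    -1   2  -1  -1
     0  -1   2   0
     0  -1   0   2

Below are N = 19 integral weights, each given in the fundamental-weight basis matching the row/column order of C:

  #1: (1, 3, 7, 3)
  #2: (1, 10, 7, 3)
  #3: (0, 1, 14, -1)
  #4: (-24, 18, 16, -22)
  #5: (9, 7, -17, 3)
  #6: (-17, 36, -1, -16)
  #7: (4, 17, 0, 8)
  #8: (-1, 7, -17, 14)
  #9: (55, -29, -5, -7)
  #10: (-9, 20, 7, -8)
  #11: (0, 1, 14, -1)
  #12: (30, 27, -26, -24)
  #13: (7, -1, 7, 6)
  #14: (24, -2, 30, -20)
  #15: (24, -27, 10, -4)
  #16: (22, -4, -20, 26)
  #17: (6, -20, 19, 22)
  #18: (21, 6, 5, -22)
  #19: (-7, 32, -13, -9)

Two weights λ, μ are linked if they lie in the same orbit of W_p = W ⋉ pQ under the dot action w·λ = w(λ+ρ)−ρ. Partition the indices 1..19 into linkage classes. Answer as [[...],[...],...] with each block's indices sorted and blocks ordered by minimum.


Cartan matrix: type D_4 (|W|=192); un-permuting the 4 rows.

Each λ_j+ρ reduced to Ā_29; 4-tuples below use C's row order:

    λ_1 → (2, 4, 8, 4)
    λ_2 → (2, 4, 8, 4)
    λ_3 → (1, 2, 15, 0)
    λ_4 → (2, 4, 8, 4)
    λ_5 → (2, 4, 8, 4)
    λ_6 → (8, 0, 8, 7)
    λ_7 → (1, 1, 3, 5)
    λ_8 → (8, 0, 8, 7)
    λ_9 → (1, 1, 3, 5)
    λ_10 → (8, 0, 8, 7)
    λ_11 → (1, 2, 15, 0)
    λ_12 → (1, 1, 3, 5)
    λ_13 → (8, 0, 8, 7)
    λ_14 → (1, 1, 3, 5)
    λ_15 → (15, 3, 1, 7)
    λ_16 → (1, 1, 3, 5)
    λ_17 → (12, 5, 1, 4)
    λ_18 → (8, 0, 8, 7)
    λ_19 → (2, 4, 8, 4)

Linkage partition of the 19 weights (6 classes, p=29):

[[1, 2, 4, 5, 19], [3, 11], [6, 8, 10, 13, 18], [7, 9, 12, 14, 16], [15], [17]]


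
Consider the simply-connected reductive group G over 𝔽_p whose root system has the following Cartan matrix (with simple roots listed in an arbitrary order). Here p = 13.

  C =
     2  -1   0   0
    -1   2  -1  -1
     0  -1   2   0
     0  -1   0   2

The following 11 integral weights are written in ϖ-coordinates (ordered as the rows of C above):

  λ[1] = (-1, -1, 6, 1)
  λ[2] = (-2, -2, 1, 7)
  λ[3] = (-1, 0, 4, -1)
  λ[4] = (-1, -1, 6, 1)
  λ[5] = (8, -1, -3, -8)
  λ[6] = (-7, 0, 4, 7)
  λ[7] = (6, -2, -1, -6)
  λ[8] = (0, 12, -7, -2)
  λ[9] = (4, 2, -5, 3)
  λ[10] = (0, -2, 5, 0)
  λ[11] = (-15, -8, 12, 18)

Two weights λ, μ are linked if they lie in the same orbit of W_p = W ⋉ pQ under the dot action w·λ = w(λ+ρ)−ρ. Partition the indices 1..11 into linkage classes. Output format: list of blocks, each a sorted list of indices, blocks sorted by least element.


C ↔ D_4 under row/col permutation; |W(D_4)| = 192.

W_13-reps of the 11 weights in Ā_13 (same 4-coord order as C):

  λ_1+ρ ↦ (0, 0, 7, 2);  λ_2+ρ ↦ (1, 1, 0, 6);  λ_3+ρ ↦ (0, 1, 5, 0);  λ_4+ρ ↦ (0, 0, 7, 2);  λ_5+ρ ↦ (0, 0, 7, 2);  λ_6+ρ ↦ (1, 4, 0, 3);  λ_7+ρ ↦ (0, 1, 5, 0);  λ_8+ρ ↦ (0, 1, 5, 0);  λ_9+ρ ↦ (4, 1, 3, 3);  λ_10+ρ ↦ (0, 1, 5, 0);  λ_11+ρ ↦ (1, 1, 0, 6)

The 11 indices split into 5 linkage classes (same alcove rep ⇔ same W_13-dot-orbit):

[[1, 4, 5], [2, 11], [3, 7, 8, 10], [6], [9]]


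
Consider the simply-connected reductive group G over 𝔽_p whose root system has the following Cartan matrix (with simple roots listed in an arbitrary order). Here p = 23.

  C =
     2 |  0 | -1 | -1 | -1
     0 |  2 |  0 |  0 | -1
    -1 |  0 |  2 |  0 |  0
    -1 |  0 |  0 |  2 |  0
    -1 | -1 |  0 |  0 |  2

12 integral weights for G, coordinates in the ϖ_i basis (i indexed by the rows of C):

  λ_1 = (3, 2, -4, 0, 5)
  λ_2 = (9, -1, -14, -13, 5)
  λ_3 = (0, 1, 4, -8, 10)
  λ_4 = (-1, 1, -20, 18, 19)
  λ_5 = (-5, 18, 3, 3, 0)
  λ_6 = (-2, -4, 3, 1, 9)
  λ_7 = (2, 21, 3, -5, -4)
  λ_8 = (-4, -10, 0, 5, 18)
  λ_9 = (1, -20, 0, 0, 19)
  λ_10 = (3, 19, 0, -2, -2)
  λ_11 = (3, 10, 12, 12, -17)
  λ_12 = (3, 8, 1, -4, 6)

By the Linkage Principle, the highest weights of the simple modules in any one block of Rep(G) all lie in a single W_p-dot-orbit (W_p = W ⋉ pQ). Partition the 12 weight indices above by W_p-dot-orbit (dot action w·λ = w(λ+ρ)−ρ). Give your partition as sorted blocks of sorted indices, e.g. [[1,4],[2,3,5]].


Cartan matrix: type D_5 (|W|=1920); un-permuting the 5 rows.

λ_j+ρ reflected into Ā_23 (⟨·,θ^∨⟩≤23); 5-tuples as given:

    λ_1 → (1, 3, 3, 1, 6)
    λ_2 → (1, 9, 2, 3, 0)
    λ_3 → (5, 2, 1, 1, 4)
    λ_4 → (1, 16, 0, 0, 2)
    λ_5 → (1, 16, 0, 0, 2)
    λ_6 → (1, 3, 3, 1, 6)
    λ_7 → (1, 16, 0, 0, 2)
    λ_8 → (1, 9, 2, 3, 0)
    λ_9 → (1, 16, 0, 0, 2)
    λ_10 → (1, 16, 0, 0, 2)
    λ_11 → (5, 2, 1, 1, 4)
    λ_12 → (1, 9, 2, 3, 0)

The 12 indices split into 4 linkage classes (same alcove rep ⇔ same W_23-dot-orbit):

[[1, 6], [2, 8, 12], [3, 11], [4, 5, 7, 9, 10]]


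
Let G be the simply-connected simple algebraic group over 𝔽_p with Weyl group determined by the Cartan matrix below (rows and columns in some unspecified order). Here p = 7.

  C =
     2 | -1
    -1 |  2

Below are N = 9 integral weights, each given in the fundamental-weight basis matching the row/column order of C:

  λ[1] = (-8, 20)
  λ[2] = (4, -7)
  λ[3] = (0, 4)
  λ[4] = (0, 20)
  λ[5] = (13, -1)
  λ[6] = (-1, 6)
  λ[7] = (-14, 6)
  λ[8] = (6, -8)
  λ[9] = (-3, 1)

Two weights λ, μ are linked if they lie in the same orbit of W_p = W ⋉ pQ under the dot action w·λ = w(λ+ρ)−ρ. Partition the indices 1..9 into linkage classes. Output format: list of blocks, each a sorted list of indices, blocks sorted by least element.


Dynkin diagram of C (from the 2 off-diagonal −1 entries): A_2.

Folding the 9 weights λ_j+ρ into Ā_7 (reps in the given 2-coord order):

    λ_1+ρ ↦ (0, 7)
    λ_2+ρ ↦ (1, 5)
    λ_3+ρ ↦ (1, 5)
    λ_4+ρ ↦ (1, 0)
    λ_5+ρ ↦ (0, 7)
    λ_6+ρ ↦ (0, 7)
    λ_7+ρ ↦ (1, 0)
    λ_8+ρ ↦ (0, 7)
    λ_9+ρ ↦ (2, 0)

Partition of {1..9} into 4 W_7-dot-orbits:

[[1, 5, 6, 8], [2, 3], [4, 7], [9]]


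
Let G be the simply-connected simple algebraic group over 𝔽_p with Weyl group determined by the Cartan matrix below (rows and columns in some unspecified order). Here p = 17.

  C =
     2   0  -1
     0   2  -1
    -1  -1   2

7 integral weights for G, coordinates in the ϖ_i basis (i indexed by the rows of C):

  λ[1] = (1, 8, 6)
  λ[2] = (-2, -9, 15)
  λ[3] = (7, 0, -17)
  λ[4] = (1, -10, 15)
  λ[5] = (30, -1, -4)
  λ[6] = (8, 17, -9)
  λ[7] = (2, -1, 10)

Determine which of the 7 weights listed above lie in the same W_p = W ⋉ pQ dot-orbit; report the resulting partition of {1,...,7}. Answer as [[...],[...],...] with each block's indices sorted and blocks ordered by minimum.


Cartan matrix: type A_3 (|W|=24); un-permuting the 3 rows.

λ_j+ρ reflected into Ā_17 (⟨·,θ^∨⟩≤17); 3-tuples as given:

  λ_1 → (1, 8, 7);  λ_2 → (1, 8, 7);  λ_3 → (1, 8, 7);  λ_4 → (1, 8, 7);  λ_5 → (3, 0, 11);  λ_6 → (1, 8, 7);  λ_7 → (3, 0, 11)

2 distinct reps among the 7 weights ⇒ 2 W_17-linkage classes:

[[1, 2, 3, 4, 6], [5, 7]]


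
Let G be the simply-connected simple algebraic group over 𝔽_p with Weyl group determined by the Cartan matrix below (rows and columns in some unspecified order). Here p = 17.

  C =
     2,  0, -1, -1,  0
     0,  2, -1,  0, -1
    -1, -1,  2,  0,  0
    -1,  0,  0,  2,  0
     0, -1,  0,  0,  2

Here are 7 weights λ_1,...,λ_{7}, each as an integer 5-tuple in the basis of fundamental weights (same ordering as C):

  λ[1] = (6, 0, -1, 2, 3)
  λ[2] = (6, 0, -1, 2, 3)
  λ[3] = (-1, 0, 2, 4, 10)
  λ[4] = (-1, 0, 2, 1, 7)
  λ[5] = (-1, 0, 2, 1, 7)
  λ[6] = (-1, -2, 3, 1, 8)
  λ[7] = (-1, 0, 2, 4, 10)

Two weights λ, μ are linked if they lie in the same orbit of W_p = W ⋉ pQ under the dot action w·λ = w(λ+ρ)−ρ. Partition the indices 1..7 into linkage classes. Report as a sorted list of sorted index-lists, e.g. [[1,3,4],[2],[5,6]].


Root system A_5: the 5×5 matrix C matches after relabeling.

W_17-reps of the 7 weights in Ā_17 (same 5-coord order as C):

  λ_1+ρ ↦ (7, 1, 0, 3, 4)
  λ_2+ρ ↦ (7, 1, 0, 3, 4)
  λ_3+ρ ↦ (0, 1, 3, 2, 8)
  λ_4+ρ ↦ (0, 1, 3, 2, 8)
  λ_5+ρ ↦ (0, 1, 3, 2, 8)
  λ_6+ρ ↦ (0, 1, 3, 2, 8)
  λ_7+ρ ↦ (0, 1, 3, 2, 8)

2 distinct reps among the 7 weights ⇒ 2 W_17-linkage classes:

[[1, 2], [3, 4, 5, 6, 7]]


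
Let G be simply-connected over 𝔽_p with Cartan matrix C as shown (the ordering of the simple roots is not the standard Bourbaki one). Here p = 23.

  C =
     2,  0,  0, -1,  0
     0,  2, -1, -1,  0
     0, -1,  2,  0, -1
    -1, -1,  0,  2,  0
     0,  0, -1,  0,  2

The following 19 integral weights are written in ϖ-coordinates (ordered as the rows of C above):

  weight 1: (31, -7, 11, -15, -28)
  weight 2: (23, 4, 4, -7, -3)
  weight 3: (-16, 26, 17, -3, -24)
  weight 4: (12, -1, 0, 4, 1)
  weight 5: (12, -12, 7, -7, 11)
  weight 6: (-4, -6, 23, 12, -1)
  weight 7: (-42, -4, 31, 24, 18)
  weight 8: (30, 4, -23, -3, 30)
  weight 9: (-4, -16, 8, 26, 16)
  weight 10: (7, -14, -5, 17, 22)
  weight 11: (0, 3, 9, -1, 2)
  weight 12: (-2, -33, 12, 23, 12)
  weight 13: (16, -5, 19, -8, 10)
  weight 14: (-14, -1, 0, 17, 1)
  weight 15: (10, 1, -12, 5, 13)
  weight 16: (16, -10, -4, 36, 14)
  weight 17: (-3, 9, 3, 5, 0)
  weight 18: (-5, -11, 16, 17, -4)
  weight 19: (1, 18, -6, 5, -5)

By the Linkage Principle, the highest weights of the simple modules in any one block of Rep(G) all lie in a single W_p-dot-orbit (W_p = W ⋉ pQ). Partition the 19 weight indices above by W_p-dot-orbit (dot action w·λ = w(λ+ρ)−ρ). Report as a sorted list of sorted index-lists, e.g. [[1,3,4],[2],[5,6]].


A_5 Cartan matrix, 5 simple roots permuted; ρ=(1,1,1,1,1).

W_23-reps of the 19 weights in Ā_23 (same 5-coord order as C):

    λ_1+ρ ↦ (8, 6, 2, 3, 3)
    λ_2+ρ ↦ (13, 0, 1, 5, 2)
    λ_3+ρ ↦ (13, 0, 1, 5, 2)
    λ_4+ρ ↦ (13, 0, 1, 5, 2)
    λ_5+ρ ↦ (4, 3, 6, 4, 3)
    λ_6+ρ ↦ (1, 4, 10, 0, 3)
    λ_7+ρ ↦ (2, 10, 4, 4, 1)
    λ_8+ρ ↦ (8, 6, 2, 3, 3)
    λ_9+ρ ↦ (8, 6, 2, 3, 3)
    λ_10+ρ ↦ (1, 4, 10, 0, 3)
    λ_11+ρ ↦ (1, 4, 10, 0, 3)
    λ_12+ρ ↦ (1, 4, 10, 0, 3)
    λ_13+ρ ↦ (4, 3, 6, 4, 3)
    λ_14+ρ ↦ (13, 0, 1, 5, 2)
    λ_15+ρ ↦ (8, 6, 2, 3, 3)
    λ_16+ρ ↦ (8, 6, 2, 3, 3)
    λ_17+ρ ↦ (2, 10, 4, 4, 1)
    λ_18+ρ ↦ (2, 10, 4, 4, 1)
    λ_19+ρ ↦ (2, 10, 4, 4, 1)

Grouping the 19 weights by Ā_23-representative: 5 linkage classes.

[[1, 8, 9, 15, 16], [2, 3, 4, 14], [5, 13], [6, 10, 11, 12], [7, 17, 18, 19]]


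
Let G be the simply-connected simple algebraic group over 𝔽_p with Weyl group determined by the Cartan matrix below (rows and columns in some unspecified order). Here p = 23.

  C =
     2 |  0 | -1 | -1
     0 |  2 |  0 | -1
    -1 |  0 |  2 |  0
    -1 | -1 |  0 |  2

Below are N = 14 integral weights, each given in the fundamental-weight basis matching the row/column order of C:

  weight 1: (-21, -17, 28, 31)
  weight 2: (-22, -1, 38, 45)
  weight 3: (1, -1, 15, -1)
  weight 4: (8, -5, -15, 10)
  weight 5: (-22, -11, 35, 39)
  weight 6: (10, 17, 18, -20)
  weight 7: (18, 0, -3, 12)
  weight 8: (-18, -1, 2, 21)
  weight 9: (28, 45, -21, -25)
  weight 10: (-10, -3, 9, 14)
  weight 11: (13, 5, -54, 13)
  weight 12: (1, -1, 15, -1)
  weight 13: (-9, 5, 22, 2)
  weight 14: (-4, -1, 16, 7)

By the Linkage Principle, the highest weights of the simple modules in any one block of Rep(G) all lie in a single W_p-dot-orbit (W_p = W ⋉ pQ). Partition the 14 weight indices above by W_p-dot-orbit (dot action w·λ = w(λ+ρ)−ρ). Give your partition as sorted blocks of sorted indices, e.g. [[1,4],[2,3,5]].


Root system A_4: the 4×4 matrix C matches after relabeling.

Folding the 14 weights λ_j+ρ into Ā_23 (reps in the given 4-coord order):

  [1] (5, 4, 9, 2) · [2] (2, 0, 16, 0) · [3] (2, 0, 16, 0) · [4] (5, 4, 9, 2) · [5] (9, 2, 1, 4) · [6] (8, 6, 4, 4) · [7] (9, 2, 1, 4) · [8] (3, 0, 14, 5) · [9] (3, 0, 14, 5) · [10] (9, 2, 1, 4) · [11] (5, 4, 9, 2) · [12] (2, 0, 16, 0) · [13] (3, 0, 14, 5) · [14] (3, 0, 14, 5)

The 14 indices split into 5 linkage classes (same alcove rep ⇔ same W_23-dot-orbit):

[[1, 4, 11], [2, 3, 12], [5, 7, 10], [6], [8, 9, 13, 14]]


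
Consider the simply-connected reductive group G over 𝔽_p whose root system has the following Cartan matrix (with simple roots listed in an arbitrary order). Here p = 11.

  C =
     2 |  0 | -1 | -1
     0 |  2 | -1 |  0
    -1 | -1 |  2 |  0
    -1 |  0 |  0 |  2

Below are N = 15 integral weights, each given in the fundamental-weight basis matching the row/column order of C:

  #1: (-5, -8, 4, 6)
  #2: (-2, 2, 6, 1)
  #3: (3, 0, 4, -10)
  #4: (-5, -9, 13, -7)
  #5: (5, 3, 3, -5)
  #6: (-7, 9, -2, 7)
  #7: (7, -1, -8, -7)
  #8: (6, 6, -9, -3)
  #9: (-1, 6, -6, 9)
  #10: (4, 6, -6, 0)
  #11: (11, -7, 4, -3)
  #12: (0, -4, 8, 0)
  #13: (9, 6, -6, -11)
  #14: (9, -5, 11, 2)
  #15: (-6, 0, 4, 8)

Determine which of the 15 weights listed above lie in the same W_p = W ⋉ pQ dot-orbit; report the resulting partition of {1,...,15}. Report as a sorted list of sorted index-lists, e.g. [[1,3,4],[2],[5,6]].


C ↔ A_4 under row/col permutation; |W(A_4)| = 120.

Each λ_j+ρ reduced to Ā_11; 4-tuples below use C's row order:

  [1] (2, 1, 4, 1) · [2] (1, 3, 6, 1) · [3] (5, 1, 0, 4) · [4] (2, 1, 4, 1) · [5] (2, 1, 4, 1) · [6] (1, 3, 6, 1) · [7] (0, 2, 5, 1) · [8] (2, 1, 4, 1) · [9] (5, 1, 0, 4) · [10] (0, 2, 5, 1) · [11] (5, 1, 0, 4) · [12] (1, 3, 6, 1) · [13] (5, 1, 0, 4) · [14] (2, 0, 1, 1) · [15] (5, 1, 0, 4)

Partition of {1..15} into 5 W_11-dot-orbits:

[[1, 4, 5, 8], [2, 6, 12], [3, 9, 11, 13, 15], [7, 10], [14]]


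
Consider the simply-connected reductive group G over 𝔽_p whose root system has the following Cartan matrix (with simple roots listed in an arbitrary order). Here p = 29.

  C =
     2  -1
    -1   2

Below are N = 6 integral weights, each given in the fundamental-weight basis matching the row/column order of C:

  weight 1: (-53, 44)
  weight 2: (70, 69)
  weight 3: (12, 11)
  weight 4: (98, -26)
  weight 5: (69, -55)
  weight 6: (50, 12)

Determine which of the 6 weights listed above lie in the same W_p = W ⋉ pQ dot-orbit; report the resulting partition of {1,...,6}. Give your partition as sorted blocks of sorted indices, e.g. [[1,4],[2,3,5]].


A_2 Cartan matrix, 2 simple roots permuted; ρ=(1,1).

Alcove-folded reps (p=29, 6 weights, presented ϖ-order):

    λ_1+ρ ↦ (6, 16)
    λ_2+ρ ↦ (13, 12)
    λ_3+ρ ↦ (13, 12)
    λ_4+ρ ↦ (13, 12)
    λ_5+ρ ↦ (13, 12)
    λ_6+ρ ↦ (6, 16)

Grouping the 6 weights by Ā_29-representative: 2 linkage classes.

[[1, 6], [2, 3, 4, 5]]


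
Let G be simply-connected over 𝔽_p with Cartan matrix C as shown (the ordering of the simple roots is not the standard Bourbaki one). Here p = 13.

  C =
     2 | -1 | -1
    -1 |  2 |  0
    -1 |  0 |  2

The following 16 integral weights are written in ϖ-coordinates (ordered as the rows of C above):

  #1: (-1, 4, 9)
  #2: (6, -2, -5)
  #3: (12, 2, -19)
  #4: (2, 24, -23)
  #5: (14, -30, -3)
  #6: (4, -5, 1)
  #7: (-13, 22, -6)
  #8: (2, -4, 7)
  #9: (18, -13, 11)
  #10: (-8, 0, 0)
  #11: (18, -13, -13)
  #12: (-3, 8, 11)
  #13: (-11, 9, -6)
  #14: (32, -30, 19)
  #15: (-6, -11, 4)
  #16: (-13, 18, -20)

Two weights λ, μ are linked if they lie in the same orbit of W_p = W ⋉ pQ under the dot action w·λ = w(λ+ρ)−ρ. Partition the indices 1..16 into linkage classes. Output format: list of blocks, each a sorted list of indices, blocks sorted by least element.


Cartan matrix: type A_3 (|W|=24); un-permuting the 3 rows.

W_13-reps of the 16 weights in Ā_13 (same 3-coord order as C):

  [1] (0, 3, 8);  [2] (2, 1, 4);  [3] (0, 3, 8);  [4] (2, 1, 4);  [5] (2, 0, 1);  [6] (1, 4, 2);  [7] (1, 4, 2);  [8] (0, 3, 8);  [9] (5, 1, 1);  [10] (5, 1, 1);  [11] (5, 1, 1);  [12] (2, 1, 4);  [13] (0, 3, 8);  [14] (2, 1, 4);  [15] (0, 3, 8);  [16] (5, 1, 1)

These 16 weights hit 5 W_13-dot-orbits; sizes (5, 4, 1, 2, 4):

[[1, 3, 8, 13, 15], [2, 4, 12, 14], [5], [6, 7], [9, 10, 11, 16]]


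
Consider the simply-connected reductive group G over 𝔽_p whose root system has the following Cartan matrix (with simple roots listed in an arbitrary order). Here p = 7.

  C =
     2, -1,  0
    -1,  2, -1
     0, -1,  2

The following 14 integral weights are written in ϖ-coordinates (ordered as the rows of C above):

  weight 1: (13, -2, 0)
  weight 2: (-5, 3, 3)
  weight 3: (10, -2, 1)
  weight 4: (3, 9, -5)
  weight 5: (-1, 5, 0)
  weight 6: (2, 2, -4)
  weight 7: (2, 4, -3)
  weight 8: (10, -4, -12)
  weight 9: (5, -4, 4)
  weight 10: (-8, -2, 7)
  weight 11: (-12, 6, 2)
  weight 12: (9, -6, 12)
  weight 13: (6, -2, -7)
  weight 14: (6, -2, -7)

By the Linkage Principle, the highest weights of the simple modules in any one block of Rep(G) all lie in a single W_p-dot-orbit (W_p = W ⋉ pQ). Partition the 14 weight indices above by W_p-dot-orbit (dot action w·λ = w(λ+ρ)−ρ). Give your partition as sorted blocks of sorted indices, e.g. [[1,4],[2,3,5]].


A_3 Cartan matrix, 3 simple roots permuted; ρ=(1,1,1).

Each λ_j+ρ reduced to Ā_7; 3-tuples below use C's row order:

    1: (0, 6, 1)
    2: (3, 0, 3)
    3: (2, 3, 1)
    4: (3, 0, 3)
    5: (0, 6, 1)
    6: (3, 0, 3)
    7: (2, 3, 1)
    8: (3, 0, 3)
    9: (2, 3, 1)
    10: (0, 6, 1)
    11: (3, 0, 3)
    12: (2, 3, 1)
    13: (0, 6, 1)
    14: (0, 6, 1)

These 14 weights hit 3 W_7-dot-orbits; sizes (5, 5, 4):

[[1, 5, 10, 13, 14], [2, 4, 6, 8, 11], [3, 7, 9, 12]]


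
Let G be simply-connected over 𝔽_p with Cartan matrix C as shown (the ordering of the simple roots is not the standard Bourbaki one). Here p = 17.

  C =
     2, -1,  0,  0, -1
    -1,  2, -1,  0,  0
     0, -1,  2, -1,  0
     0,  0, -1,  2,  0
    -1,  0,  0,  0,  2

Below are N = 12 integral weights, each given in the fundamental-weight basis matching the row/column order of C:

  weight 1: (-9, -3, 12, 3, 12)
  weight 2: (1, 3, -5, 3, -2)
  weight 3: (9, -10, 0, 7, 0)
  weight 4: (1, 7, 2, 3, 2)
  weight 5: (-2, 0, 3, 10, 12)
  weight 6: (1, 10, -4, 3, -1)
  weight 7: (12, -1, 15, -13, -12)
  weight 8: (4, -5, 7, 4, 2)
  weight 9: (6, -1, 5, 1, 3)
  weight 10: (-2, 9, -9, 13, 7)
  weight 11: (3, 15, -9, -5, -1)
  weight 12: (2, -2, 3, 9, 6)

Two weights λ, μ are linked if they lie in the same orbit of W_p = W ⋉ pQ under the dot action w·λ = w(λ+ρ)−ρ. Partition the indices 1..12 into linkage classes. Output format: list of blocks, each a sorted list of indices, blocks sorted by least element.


C ↔ A_5 under row/col permutation; |W(A_5)| = 720.

W_17-reps of the 12 weights in Ā_17 (same 5-coord order as C):

    λ_1 → (2, 8, 3, 1, 0)
    λ_2 → (1, 0, 4, 0, 1)
    λ_3 → (1, 1, 8, 0, 1)
    λ_4 → (2, 8, 3, 1, 0)
    λ_5 → (1, 0, 4, 0, 1)
    λ_6 → (2, 8, 3, 1, 0)
    λ_7 → (1, 0, 4, 0, 1)
    λ_8 → (1, 4, 4, 5, 3)
    λ_9 → (7, 0, 6, 0, 2)
    λ_10 → (1, 1, 8, 0, 1)
    λ_11 → (1, 4, 4, 5, 3)
    λ_12 → (2, 1, 3, 4, 1)

These 12 weights hit 6 W_17-dot-orbits; sizes (3, 3, 2, 2, 1, 1):

[[1, 4, 6], [2, 5, 7], [3, 10], [8, 11], [9], [12]]


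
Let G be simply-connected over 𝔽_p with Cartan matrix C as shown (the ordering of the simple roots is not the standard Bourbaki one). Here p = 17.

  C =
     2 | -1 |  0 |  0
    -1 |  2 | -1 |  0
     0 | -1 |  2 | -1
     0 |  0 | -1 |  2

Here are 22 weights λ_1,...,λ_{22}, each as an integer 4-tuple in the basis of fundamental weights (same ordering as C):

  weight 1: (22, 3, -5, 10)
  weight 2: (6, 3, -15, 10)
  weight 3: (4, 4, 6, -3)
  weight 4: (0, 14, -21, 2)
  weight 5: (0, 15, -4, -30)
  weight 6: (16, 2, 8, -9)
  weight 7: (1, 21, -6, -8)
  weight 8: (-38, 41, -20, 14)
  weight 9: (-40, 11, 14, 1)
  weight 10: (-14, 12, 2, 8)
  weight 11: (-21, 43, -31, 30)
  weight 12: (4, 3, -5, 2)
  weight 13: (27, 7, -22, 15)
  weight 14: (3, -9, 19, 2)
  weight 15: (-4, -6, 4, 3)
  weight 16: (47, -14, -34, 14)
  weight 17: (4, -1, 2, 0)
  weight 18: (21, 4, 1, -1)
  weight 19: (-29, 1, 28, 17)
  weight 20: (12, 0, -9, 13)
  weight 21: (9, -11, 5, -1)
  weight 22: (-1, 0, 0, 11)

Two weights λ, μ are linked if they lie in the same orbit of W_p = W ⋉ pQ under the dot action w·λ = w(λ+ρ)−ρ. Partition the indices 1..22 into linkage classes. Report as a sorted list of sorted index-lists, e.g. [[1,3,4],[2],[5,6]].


Dynkin diagram of C (from the 6 off-diagonal −1 entries): A_4.

λ_j+ρ reflected into Ā_17 (⟨·,θ^∨⟩≤17); 4-tuples as given:

  1: (0, 6, 0, 4);  2: (3, 7, 1, 3);  3: (5, 5, 5, 2);  4: (0, 1, 1, 12);  5: (0, 1, 1, 12);  6: (5, 0, 3, 1);  7: (5, 5, 5, 2);  8: (2, 2, 9, 3);  9: (5, 5, 5, 2);  10: (5, 0, 3, 1);  11: (3, 7, 1, 3);  12: (5, 0, 3, 1);  13: (2, 2, 9, 3);  14: (2, 2, 9, 3);  15: (5, 0, 3, 1);  16: (0, 1, 1, 12);  17: (5, 0, 3, 1);  18: (5, 5, 5, 2);  19: (2, 2, 9, 3);  20: (3, 7, 1, 3);  21: (0, 6, 0, 4);  22: (0, 1, 1, 12)

The 22 indices split into 6 linkage classes (same alcove rep ⇔ same W_17-dot-orbit):

[[1, 21], [2, 11, 20], [3, 7, 9, 18], [4, 5, 16, 22], [6, 10, 12, 15, 17], [8, 13, 14, 19]]


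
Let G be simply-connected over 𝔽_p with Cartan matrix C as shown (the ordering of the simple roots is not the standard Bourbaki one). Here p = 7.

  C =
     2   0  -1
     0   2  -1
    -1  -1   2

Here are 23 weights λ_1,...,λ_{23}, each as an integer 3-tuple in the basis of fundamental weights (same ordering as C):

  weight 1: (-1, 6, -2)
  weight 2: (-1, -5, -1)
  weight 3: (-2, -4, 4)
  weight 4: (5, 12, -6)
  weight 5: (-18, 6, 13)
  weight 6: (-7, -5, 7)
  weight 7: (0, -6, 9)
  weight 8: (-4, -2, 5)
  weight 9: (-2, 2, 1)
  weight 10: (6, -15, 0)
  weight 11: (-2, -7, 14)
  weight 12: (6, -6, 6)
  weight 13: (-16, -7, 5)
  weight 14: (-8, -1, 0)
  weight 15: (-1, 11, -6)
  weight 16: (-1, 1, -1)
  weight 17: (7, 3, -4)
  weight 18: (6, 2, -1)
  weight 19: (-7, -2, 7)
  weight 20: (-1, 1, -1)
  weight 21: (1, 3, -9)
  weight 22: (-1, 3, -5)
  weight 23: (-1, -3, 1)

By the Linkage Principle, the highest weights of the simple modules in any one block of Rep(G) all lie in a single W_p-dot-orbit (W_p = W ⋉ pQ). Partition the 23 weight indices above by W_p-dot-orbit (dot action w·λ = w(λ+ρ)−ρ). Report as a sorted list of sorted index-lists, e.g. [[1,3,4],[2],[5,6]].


Root system A_3: the 3×3 matrix C matches after relabeling.

Alcove-folded reps (p=7, 23 weights, presented ϖ-order):

  λ_1+ρ ↦ (1, 6, 0) · λ_2+ρ ↦ (4, 0, 0) · λ_3+ρ ↦ (1, 3, 1) · λ_4+ρ ↦ (5, 0, 1) · λ_5+ρ ↦ (4, 0, 0) · λ_6+ρ ↦ (3, 1, 2) · λ_7+ρ ↦ (3, 1, 2) · λ_8+ρ ↦ (3, 1, 2) · λ_9+ρ ↦ (1, 3, 1) · λ_10+ρ ↦ (1, 6, 0) · λ_11+ρ ↦ (5, 0, 1) · λ_12+ρ ↦ (0, 2, 0) · λ_13+ρ ↦ (5, 0, 1) · λ_14+ρ ↦ (1, 6, 0) · λ_15+ρ ↦ (0, 2, 0) · λ_16+ρ ↦ (0, 2, 0) · λ_17+ρ ↦ (3, 1, 2) · λ_18+ρ ↦ (4, 0, 0) · λ_19+ρ ↦ (5, 0, 1) · λ_20+ρ ↦ (0, 2, 0) · λ_21+ρ ↦ (3, 1, 2) · λ_22+ρ ↦ (4, 0, 0) · λ_23+ρ ↦ (0, 2, 0)

The 23 indices split into 6 linkage classes (same alcove rep ⇔ same W_7-dot-orbit):

[[1, 10, 14], [2, 5, 18, 22], [3, 9], [4, 11, 13, 19], [6, 7, 8, 17, 21], [12, 15, 16, 20, 23]]


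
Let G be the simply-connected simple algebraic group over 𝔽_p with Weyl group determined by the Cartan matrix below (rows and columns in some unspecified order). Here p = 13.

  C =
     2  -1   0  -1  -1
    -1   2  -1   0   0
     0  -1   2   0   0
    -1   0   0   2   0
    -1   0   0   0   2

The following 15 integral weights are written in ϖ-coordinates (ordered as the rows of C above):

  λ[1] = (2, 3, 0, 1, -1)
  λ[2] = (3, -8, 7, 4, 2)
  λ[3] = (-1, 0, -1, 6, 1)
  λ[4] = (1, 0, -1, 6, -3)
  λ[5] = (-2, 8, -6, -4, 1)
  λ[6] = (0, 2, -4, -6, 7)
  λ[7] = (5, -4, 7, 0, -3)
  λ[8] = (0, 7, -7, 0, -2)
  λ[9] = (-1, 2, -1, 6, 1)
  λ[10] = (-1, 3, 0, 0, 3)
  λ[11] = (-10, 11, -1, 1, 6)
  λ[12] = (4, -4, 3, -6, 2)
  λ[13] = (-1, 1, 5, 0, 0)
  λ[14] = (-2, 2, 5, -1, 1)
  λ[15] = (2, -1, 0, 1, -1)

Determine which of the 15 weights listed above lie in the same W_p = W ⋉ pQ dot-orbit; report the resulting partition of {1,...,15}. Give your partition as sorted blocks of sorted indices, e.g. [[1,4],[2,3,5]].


Type D_5, rank 5, |W|=1920; reorder rows/cols to standard.

Alcove-folded reps (p=13, 15 weights, presented ϖ-order):

  λ_1+ρ ↦ (3, 0, 1, 2, 0);  λ_2+ρ ↦ (3, 0, 1, 2, 0);  λ_3+ρ ↦ (0, 1, 0, 7, 2);  λ_4+ρ ↦ (0, 1, 0, 7, 2);  λ_5+ρ ↦ (1, 0, 5, 1, 2);  λ_6+ρ ↦ (0, 3, 1, 1, 4);  λ_7+ρ ↦ (1, 0, 5, 1, 2);  λ_8+ρ ↦ (0, 2, 6, 1, 1);  λ_9+ρ ↦ (0, 1, 0, 7, 2);  λ_10+ρ ↦ (0, 3, 1, 1, 4);  λ_11+ρ ↦ (0, 1, 0, 7, 2);  λ_12+ρ ↦ (3, 0, 1, 2, 0);  λ_13+ρ ↦ (0, 2, 6, 1, 1);  λ_14+ρ ↦ (0, 2, 6, 1, 1);  λ_15+ρ ↦ (3, 0, 1, 2, 0)

The 15 indices split into 5 linkage classes (same alcove rep ⇔ same W_13-dot-orbit):

[[1, 2, 12, 15], [3, 4, 9, 11], [5, 7], [6, 10], [8, 13, 14]]


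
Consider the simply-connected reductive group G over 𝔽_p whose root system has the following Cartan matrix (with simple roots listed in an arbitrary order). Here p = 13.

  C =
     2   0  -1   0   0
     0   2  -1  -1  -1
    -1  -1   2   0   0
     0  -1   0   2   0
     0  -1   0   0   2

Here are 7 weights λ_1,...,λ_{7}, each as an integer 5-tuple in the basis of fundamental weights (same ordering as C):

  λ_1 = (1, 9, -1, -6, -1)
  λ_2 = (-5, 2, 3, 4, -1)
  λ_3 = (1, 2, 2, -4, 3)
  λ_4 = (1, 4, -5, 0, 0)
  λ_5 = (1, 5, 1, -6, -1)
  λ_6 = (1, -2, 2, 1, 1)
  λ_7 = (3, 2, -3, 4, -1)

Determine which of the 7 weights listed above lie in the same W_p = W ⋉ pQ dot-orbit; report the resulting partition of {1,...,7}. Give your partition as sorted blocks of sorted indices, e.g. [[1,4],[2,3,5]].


Root system D_5: the 5×5 matrix C matches after relabeling.

Alcove-folded reps (p=13, 7 weights, presented ϖ-order):

  λ_1 → (2, 1, 2, 5, 0)
  λ_2 → (2, 1, 2, 5, 0)
  λ_3 → (2, 0, 1, 3, 4)
  λ_4 → (2, 1, 2, 1, 1)
  λ_5 → (2, 1, 2, 5, 0)
  λ_6 → (2, 1, 2, 1, 1)
  λ_7 → (2, 1, 2, 5, 0)

These 7 weights hit 3 W_13-dot-orbits; sizes (4, 1, 2):

[[1, 2, 5, 7], [3], [4, 6]]


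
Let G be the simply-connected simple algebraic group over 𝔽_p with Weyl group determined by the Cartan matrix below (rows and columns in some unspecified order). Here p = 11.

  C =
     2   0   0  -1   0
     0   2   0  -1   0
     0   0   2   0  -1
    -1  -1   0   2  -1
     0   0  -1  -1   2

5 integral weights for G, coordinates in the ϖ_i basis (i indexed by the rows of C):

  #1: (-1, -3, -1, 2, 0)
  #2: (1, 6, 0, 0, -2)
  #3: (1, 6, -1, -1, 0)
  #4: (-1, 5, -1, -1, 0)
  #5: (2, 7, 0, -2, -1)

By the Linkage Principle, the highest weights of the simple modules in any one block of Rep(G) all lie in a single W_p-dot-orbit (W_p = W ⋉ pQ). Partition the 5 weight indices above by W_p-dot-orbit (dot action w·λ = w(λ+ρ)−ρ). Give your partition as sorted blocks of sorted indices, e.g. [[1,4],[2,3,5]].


C ↔ D_5 under row/col permutation; |W(D_5)| = 1920.

W_11-reps of the 5 weights in Ā_11 (same 5-coord order as C):

  [1] (0, 2, 0, 1, 1)
  [2] (2, 7, 0, 0, 1)
  [3] (2, 7, 0, 0, 1)
  [4] (0, 6, 0, 0, 1)
  [5] (2, 7, 0, 0, 1)

These 5 weights hit 3 W_11-dot-orbits; sizes (1, 3, 1):

[[1], [2, 3, 5], [4]]


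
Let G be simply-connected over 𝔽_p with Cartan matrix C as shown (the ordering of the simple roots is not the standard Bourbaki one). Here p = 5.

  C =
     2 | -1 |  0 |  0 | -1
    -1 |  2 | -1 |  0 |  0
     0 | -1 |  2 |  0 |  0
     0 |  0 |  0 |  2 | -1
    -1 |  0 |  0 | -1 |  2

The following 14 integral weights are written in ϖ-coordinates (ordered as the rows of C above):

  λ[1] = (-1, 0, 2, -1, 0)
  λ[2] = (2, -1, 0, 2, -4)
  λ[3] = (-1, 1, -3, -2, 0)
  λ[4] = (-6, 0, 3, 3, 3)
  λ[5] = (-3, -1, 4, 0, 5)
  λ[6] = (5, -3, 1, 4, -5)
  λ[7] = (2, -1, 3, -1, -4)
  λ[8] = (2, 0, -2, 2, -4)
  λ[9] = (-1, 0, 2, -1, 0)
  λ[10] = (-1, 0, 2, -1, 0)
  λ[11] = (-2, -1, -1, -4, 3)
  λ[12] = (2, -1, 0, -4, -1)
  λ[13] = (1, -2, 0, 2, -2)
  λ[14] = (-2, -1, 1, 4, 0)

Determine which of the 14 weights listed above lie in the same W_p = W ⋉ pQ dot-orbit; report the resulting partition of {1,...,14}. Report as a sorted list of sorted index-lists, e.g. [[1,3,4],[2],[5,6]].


Type A_5, rank 5, |W|=720; reorder rows/cols to standard.

Each λ_j+ρ reduced to Ā_5; 5-tuples below use C's row order:

  1: (0, 1, 3, 0, 1);  2: (0, 0, 1, 0, 3);  3: (0, 0, 2, 1, 0);  4: (0, 1, 3, 0, 1);  5: (0, 0, 1, 3, 0);  6: (0, 0, 1, 0, 3);  7: (0, 0, 2, 1, 0);  8: (0, 0, 1, 0, 3);  9: (0, 1, 3, 0, 1);  10: (0, 1, 3, 0, 1);  11: (0, 0, 1, 3, 0);  12: (0, 0, 1, 0, 3);  13: (0, 1, 0, 2, 1);  14: (0, 0, 1, 3, 0)

The 14 indices split into 5 linkage classes (same alcove rep ⇔ same W_5-dot-orbit):

[[1, 4, 9, 10], [2, 6, 8, 12], [3, 7], [5, 11, 14], [13]]


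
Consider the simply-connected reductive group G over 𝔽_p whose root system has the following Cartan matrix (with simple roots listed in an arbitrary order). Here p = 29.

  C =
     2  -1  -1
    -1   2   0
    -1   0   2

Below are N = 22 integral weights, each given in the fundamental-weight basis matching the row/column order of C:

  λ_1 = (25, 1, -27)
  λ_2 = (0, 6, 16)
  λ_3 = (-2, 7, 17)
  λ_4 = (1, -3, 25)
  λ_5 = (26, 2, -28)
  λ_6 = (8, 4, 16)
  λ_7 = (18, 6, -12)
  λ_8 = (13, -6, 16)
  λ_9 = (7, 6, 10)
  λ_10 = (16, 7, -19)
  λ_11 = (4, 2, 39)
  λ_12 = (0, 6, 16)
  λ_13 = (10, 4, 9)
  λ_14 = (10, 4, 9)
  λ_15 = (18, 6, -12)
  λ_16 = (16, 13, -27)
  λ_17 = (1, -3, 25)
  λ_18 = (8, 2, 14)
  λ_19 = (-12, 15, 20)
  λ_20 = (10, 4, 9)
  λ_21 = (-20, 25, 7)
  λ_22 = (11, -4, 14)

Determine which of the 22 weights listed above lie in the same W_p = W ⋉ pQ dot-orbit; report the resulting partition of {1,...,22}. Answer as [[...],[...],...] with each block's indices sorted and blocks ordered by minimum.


C ↔ A_3 under row/col permutation; |W(A_3)| = 24.

Ā_29 reps of the 22 weights (A_3, coords as presented):

  λ_1 → (0, 2, 26)
  λ_2 → (1, 7, 17)
  λ_3 → (1, 7, 17)
  λ_4 → (0, 2, 26)
  λ_5 → (0, 2, 26)
  λ_6 → (9, 3, 15)
  λ_7 → (8, 7, 11)
  λ_8 → (9, 3, 15)
  λ_9 → (8, 7, 11)
  λ_10 → (1, 7, 17)
  λ_11 → (11, 5, 10)
  λ_12 → (1, 7, 17)
  λ_13 → (11, 5, 10)
  λ_14 → (11, 5, 10)
  λ_15 → (8, 7, 11)
  λ_16 → (9, 3, 15)
  λ_17 → (0, 2, 26)
  λ_18 → (9, 3, 15)
  λ_19 → (11, 5, 10)
  λ_20 → (11, 5, 10)
  λ_21 → (8, 7, 11)
  λ_22 → (9, 3, 15)

Partition of {1..22} into 5 W_29-dot-orbits:

[[1, 4, 5, 17], [2, 3, 10, 12], [6, 8, 16, 18, 22], [7, 9, 15, 21], [11, 13, 14, 19, 20]]


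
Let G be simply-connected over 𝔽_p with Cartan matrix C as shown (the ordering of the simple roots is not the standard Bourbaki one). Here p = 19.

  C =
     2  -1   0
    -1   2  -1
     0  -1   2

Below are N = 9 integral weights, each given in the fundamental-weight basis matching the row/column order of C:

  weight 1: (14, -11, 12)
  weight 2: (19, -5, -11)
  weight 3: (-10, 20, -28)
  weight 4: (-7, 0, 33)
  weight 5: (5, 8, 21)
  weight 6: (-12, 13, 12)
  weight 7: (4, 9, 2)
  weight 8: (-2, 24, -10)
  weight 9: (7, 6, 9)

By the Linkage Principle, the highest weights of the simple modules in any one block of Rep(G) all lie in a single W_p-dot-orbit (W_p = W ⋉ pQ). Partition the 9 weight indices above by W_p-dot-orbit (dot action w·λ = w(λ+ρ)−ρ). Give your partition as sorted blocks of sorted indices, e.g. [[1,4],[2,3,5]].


Dynkin diagram of C (from the 4 off-diagonal −1 entries): A_3.

Each λ_j+ρ reduced to Ā_19; 3-tuples below use C's row order:

    1: (5, 10, 3)
    2: (5, 10, 3)
    3: (2, 7, 4)
    4: (5, 10, 3)
    5: (9, 3, 1)
    6: (3, 3, 5)
    7: (5, 10, 3)
    8: (5, 10, 3)
    9: (2, 7, 4)

Partition of {1..9} into 4 W_19-dot-orbits:

[[1, 2, 4, 7, 8], [3, 9], [5], [6]]


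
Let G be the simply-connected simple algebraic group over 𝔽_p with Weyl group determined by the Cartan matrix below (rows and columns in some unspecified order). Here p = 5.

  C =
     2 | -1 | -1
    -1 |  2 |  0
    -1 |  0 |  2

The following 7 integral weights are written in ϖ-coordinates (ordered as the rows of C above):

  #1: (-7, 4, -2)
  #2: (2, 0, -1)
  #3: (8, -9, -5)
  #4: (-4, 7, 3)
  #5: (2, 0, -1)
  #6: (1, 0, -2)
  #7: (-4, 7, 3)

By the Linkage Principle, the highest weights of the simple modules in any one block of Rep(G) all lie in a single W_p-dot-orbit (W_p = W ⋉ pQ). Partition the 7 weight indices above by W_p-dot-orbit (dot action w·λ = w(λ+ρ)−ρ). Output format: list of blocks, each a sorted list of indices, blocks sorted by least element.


Cartan matrix: type A_3 (|W|=24); un-permuting the 3 rows.

Alcove-folded reps (p=5, 7 weights, presented ϖ-order):

    1: (0, 1, 3)
    2: (3, 1, 0)
    3: (0, 1, 3)
    4: (0, 1, 3)
    5: (3, 1, 0)
    6: (1, 1, 1)
    7: (0, 1, 3)

Partition of {1..7} into 3 W_5-dot-orbits:

[[1, 3, 4, 7], [2, 5], [6]]


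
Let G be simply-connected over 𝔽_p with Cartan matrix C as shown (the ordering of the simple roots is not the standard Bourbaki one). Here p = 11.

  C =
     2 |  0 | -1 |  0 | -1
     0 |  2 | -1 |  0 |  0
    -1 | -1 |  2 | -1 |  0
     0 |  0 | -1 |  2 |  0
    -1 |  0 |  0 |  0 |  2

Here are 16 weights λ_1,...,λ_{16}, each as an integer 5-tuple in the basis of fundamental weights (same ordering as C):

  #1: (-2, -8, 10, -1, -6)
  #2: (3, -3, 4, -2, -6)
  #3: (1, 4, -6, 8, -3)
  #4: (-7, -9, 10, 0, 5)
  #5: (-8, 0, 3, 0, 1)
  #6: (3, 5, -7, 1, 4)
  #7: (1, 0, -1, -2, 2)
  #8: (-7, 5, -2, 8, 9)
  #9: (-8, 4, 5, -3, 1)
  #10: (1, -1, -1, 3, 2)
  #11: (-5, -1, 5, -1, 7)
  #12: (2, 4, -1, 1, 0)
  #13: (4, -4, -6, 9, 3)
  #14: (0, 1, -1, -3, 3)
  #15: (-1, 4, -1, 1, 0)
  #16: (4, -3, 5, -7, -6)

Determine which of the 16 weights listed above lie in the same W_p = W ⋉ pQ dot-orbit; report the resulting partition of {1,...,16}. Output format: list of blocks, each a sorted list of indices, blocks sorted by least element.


Dynkin diagram of C (from the 8 off-diagonal −1 entries): D_5.

Each λ_j+ρ reduced to Ā_11; 5-tuples below use C's row order:

  [1] (0, 5, 0, 2, 1) · [2] (1, 2, 1, 1, 4) · [3] (2, 0, 0, 4, 3) · [4] (0, 5, 0, 2, 1) · [5] (1, 0, 1, 0, 3) · [6] (2, 0, 0, 4, 3) · [7] (1, 0, 1, 0, 3) · [8] (2, 0, 1, 1, 3) · [9] (1, 2, 1, 1, 4) · [10] (2, 0, 0, 4, 3) · [11] (1, 0, 1, 0, 3) · [12] (0, 5, 0, 2, 1) · [13] (0, 5, 0, 2, 1) · [14] (1, 0, 1, 0, 3) · [15] (0, 5, 0, 2, 1) · [16] (2, 0, 0, 4, 3)

5 distinct reps among the 16 weights ⇒ 5 W_11-linkage classes:

[[1, 4, 12, 13, 15], [2, 9], [3, 6, 10, 16], [5, 7, 11, 14], [8]]


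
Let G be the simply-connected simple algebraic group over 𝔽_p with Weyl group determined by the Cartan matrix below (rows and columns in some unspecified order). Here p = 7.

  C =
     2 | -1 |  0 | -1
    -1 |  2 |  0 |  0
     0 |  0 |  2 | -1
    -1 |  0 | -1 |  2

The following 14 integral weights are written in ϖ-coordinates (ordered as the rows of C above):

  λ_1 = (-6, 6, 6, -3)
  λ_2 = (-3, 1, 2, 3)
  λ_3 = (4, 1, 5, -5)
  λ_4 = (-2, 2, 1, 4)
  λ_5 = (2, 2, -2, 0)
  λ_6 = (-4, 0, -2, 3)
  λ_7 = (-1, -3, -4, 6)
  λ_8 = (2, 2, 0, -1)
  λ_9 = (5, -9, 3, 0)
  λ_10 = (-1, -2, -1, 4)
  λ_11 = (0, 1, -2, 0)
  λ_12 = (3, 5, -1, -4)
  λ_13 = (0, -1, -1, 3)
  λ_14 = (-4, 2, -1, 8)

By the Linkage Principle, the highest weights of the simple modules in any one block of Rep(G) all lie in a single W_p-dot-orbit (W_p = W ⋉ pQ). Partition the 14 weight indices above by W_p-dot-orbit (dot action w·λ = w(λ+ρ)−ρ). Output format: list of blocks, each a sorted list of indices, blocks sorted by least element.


Cartan matrix: type A_4 (|W|=120); un-permuting the 4 rows.

Each λ_j+ρ reduced to Ā_7; 4-tuples below use C's row order:

  λ_1 → (2, 0, 0, 5) · λ_2 → (2, 0, 3, 2) · λ_3 → (1, 0, 0, 4) · λ_4 → (1, 0, 0, 4) · λ_5 → (3, 3, 1, 0) · λ_6 → (1, 2, 1, 0) · λ_7 → (2, 0, 3, 2) · λ_8 → (3, 3, 1, 0) · λ_9 → (1, 2, 1, 0) · λ_10 → (1, 0, 0, 4) · λ_11 → (1, 2, 1, 0) · λ_12 → (1, 3, 0, 0) · λ_13 → (1, 0, 0, 4) · λ_14 → (1, 0, 0, 4)

These 14 weights hit 6 W_7-dot-orbits; sizes (1, 2, 5, 2, 3, 1):

[[1], [2, 7], [3, 4, 10, 13, 14], [5, 8], [6, 9, 11], [12]]
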